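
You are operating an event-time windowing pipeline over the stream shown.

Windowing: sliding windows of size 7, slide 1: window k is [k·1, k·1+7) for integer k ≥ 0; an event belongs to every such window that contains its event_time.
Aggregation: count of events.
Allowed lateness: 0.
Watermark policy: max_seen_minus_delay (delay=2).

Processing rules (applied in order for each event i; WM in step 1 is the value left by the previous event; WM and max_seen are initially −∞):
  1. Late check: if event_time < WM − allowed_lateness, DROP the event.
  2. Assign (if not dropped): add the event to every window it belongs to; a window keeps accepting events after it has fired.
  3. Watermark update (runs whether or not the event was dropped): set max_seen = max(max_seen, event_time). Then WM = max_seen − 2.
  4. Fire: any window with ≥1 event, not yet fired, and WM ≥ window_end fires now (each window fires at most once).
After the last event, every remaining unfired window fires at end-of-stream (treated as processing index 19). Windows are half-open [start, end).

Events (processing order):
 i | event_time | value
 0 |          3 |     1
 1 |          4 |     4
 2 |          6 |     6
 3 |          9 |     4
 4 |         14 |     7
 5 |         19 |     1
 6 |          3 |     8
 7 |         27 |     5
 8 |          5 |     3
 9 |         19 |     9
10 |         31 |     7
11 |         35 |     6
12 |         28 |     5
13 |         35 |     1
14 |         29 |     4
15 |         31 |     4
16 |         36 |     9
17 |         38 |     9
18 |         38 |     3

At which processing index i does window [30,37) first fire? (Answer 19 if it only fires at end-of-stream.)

19

i=0 t=3 v=1: → [3,10),[2,9),[1,8),[0,7); WM=1
i=1 t=4 v=4: → [4,11),[3,10),[2,9),[1,8),[0,7); WM=2
i=2 t=6 v=6: → [6,13),[5,12),[4,11),[3,10),[2,9),[1,8),[0,7); WM=4
i=3 t=9 v=4: → [9,16),[8,15),[7,14),[6,13),[5,12),[4,11),[3,10); WM=7; [0,7) fires=3
i=4 t=14 v=7: → [14,21),[13,20),[12,19),[11,18),[10,17),[9,16),[8,15); WM=12; [1,8) fires=3 [2,9) fires=3 [3,10) fires=4 [4,11) fires=3 [5,12) fires=2
i=5 t=19 v=1: → [19,26),[18,25),[17,24),[16,23),[15,22),[14,21),[13,20); WM=17; [6,13) fires=2 [7,14) fires=1 [8,15) fires=2 [9,16) fires=2 [10,17) fires=1
i=6 t=3 v=8: DROP (t<17-0); WM=17
i=7 t=27 v=5: → [27,34),[26,33),[25,32),[24,31),[23,30),[22,29),[21,28); WM=25; [11,18) fires=1 [12,19) fires=1 [13,20) fires=2 [14,21) fires=2 [15,22) fires=1 [16,23) fires=1 [17,24) fires=1 [18,25) fires=1
i=8 t=5 v=3: DROP (t<25-0); WM=25
i=9 t=19 v=9: DROP (t<25-0); WM=25
i=10 t=31 v=7: → [31,38),[30,37),[29,36),[28,35),[27,34),[26,33),[25,32); WM=29; [19,26) fires=1 [21,28) fires=1 [22,29) fires=1
i=11 t=35 v=6: → [35,42),[34,41),[33,40),[32,39),[31,38),[30,37),[29,36); WM=33; [23,30) fires=1 [24,31) fires=1 [25,32) fires=2 [26,33) fires=2
i=12 t=28 v=5: DROP (t<33-0); WM=33
i=13 t=35 v=1: → [35,42),[34,41),[33,40),[32,39),[31,38),[30,37),[29,36); WM=33
i=14 t=29 v=4: DROP (t<33-0); WM=33
i=15 t=31 v=4: DROP (t<33-0); WM=33
i=16 t=36 v=9: → [36,43),[35,42),[34,41),[33,40),[32,39),[31,38),[30,37); WM=34; [27,34) fires=2
i=17 t=38 v=9: → [38,45),[37,44),[36,43),[35,42),[34,41),[33,40),[32,39); WM=36; [28,35) fires=1 [29,36) fires=3
i=18 t=38 v=3: → [38,45),[37,44),[36,43),[35,42),[34,41),[33,40),[32,39); WM=36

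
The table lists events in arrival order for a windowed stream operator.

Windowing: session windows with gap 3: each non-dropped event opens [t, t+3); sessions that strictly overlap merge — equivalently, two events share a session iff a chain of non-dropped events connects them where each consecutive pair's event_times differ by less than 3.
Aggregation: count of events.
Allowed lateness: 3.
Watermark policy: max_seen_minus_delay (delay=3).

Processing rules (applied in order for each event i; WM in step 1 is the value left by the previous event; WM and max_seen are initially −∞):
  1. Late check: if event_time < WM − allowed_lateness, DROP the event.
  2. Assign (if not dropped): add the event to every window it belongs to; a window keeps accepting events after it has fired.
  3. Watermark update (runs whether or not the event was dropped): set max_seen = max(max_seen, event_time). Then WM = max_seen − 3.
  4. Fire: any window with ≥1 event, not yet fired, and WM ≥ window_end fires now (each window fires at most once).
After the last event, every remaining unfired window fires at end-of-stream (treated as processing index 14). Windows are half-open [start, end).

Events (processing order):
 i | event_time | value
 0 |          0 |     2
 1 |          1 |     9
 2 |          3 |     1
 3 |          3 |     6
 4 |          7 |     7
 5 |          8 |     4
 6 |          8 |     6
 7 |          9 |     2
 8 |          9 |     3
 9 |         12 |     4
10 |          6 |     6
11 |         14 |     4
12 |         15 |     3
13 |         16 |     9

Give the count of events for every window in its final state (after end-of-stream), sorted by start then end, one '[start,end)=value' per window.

[0,6)=4 [6,12)=6 [12,19)=4

i=0 t=0 v=2: → [0,3); WM=-3
i=1 t=1 v=9: → [0,4); WM=-2
i=2 t=3 v=1: → [0,6); WM=0
i=3 t=3 v=6: → [0,6); WM=0
i=4 t=7 v=7: → [7,10); WM=4
i=5 t=8 v=4: → [7,11); WM=5
i=6 t=8 v=6: → [7,11); WM=5
i=7 t=9 v=2: → [7,12); WM=6
i=8 t=9 v=3: → [7,12); WM=6
i=9 t=12 v=4: → [12,15); WM=9
i=10 t=6 v=6: → [6,12); WM=9
i=11 t=14 v=4: → [12,17); WM=11
i=12 t=15 v=3: → [12,18); WM=12
i=13 t=16 v=9: → [12,19); WM=13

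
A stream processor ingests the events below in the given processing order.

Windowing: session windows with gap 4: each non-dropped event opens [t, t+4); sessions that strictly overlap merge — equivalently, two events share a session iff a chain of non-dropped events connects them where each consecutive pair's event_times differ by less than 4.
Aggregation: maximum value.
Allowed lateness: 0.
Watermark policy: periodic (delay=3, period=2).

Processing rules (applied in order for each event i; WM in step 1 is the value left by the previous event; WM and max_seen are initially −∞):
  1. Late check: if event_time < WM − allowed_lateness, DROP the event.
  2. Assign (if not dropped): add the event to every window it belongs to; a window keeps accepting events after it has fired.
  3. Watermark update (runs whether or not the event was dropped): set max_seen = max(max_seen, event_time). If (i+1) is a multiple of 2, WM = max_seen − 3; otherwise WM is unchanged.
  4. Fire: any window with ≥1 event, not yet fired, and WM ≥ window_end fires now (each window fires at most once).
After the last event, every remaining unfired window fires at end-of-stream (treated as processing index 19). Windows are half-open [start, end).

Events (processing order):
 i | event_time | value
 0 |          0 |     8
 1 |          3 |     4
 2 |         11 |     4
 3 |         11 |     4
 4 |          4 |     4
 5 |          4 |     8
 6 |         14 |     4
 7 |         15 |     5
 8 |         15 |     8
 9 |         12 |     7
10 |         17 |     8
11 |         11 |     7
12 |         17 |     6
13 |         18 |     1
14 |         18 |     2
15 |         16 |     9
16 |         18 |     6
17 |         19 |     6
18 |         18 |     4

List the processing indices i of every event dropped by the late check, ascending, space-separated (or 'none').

i=0 t=0 v=8: → [0,4); WM=−∞
i=1 t=3 v=4: → [0,7); WM=0
i=2 t=11 v=4: → [11,15); WM=0
i=3 t=11 v=4: → [11,15); WM=8
i=4 t=4 v=4: DROP (t<8-0); WM=8
i=5 t=4 v=8: DROP (t<8-0); WM=8
i=6 t=14 v=4: → [11,18); WM=8
i=7 t=15 v=5: → [11,19); WM=12
i=8 t=15 v=8: → [11,19); WM=12
i=9 t=12 v=7: → [11,19); WM=12
i=10 t=17 v=8: → [11,21); WM=12
i=11 t=11 v=7: DROP (t<12-0); WM=14
i=12 t=17 v=6: → [11,21); WM=14
i=13 t=18 v=1: → [11,22); WM=15
i=14 t=18 v=2: → [11,22); WM=15
i=15 t=16 v=9: → [11,22); WM=15
i=16 t=18 v=6: → [11,22); WM=15
i=17 t=19 v=6: → [11,23); WM=16
i=18 t=18 v=4: → [11,23); WM=16

4 5 11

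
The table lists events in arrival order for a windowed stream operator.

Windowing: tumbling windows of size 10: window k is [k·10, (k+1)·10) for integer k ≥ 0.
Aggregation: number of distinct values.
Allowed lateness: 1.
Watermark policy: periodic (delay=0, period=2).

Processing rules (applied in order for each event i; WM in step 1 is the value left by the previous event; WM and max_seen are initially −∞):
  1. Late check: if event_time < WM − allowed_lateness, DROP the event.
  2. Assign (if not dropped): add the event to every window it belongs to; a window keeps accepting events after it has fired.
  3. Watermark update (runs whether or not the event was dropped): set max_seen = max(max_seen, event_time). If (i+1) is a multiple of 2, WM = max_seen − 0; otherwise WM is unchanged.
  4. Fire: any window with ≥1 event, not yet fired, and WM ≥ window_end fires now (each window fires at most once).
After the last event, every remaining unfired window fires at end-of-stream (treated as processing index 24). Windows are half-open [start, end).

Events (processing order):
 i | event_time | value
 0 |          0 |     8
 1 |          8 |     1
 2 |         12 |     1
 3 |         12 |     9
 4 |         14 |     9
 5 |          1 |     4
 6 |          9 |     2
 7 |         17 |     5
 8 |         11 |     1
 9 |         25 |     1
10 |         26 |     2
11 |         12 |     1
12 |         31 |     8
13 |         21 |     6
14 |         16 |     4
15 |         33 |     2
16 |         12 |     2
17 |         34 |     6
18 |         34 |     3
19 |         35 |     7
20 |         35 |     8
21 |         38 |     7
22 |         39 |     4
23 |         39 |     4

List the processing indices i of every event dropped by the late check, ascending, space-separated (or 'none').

5 6 8 11 13 14 16

i=0 t=0 v=8: → [0,10); WM=−∞
i=1 t=8 v=1: → [0,10); WM=8
i=2 t=12 v=1: → [10,20); WM=8
i=3 t=12 v=9: → [10,20); WM=12; [0,10) fires=2
i=4 t=14 v=9: → [10,20); WM=12
i=5 t=1 v=4: DROP (t<12-1); WM=14
i=6 t=9 v=2: DROP (t<14-1); WM=14
i=7 t=17 v=5: → [10,20); WM=17
i=8 t=11 v=1: DROP (t<17-1); WM=17
i=9 t=25 v=1: → [20,30); WM=25; [10,20) fires=3
i=10 t=26 v=2: → [20,30); WM=25
i=11 t=12 v=1: DROP (t<25-1); WM=26
i=12 t=31 v=8: → [30,40); WM=26
i=13 t=21 v=6: DROP (t<26-1); WM=31; [20,30) fires=2
i=14 t=16 v=4: DROP (t<31-1); WM=31
i=15 t=33 v=2: → [30,40); WM=33
i=16 t=12 v=2: DROP (t<33-1); WM=33
i=17 t=34 v=6: → [30,40); WM=34
i=18 t=34 v=3: → [30,40); WM=34
i=19 t=35 v=7: → [30,40); WM=35
i=20 t=35 v=8: → [30,40); WM=35
i=21 t=38 v=7: → [30,40); WM=38
i=22 t=39 v=4: → [30,40); WM=38
i=23 t=39 v=4: → [30,40); WM=39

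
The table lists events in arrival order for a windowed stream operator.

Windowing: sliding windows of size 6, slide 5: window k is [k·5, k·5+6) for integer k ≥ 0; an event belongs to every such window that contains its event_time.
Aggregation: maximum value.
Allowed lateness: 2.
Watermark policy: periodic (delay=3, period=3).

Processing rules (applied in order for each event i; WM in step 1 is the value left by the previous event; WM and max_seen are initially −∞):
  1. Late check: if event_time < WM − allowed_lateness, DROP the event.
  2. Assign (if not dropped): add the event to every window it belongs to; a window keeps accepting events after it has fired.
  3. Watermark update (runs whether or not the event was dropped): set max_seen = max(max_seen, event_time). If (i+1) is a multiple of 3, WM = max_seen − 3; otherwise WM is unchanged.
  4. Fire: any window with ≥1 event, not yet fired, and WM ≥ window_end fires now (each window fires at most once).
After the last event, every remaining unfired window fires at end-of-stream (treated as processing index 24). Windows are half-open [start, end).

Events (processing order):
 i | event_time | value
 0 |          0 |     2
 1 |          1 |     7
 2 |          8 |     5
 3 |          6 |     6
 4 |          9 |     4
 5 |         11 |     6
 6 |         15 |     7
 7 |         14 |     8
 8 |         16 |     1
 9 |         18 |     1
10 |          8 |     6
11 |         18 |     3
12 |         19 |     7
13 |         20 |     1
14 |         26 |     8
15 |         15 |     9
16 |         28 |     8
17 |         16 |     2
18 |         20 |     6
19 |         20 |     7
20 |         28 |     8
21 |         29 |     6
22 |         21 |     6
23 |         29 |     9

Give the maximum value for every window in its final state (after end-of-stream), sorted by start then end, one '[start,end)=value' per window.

[0,6)=7 [5,11)=6 [10,16)=8 [15,21)=7 [20,26)=1 [25,31)=9

i=0 t=0 v=2: → [0,6); WM=−∞
i=1 t=1 v=7: → [0,6); WM=−∞
i=2 t=8 v=5: → [5,11); WM=5
i=3 t=6 v=6: → [5,11); WM=5
i=4 t=9 v=4: → [5,11); WM=5
i=5 t=11 v=6: → [10,16); WM=8; [0,6) fires=7
i=6 t=15 v=7: → [15,21),[10,16); WM=8
i=7 t=14 v=8: → [10,16); WM=8
i=8 t=16 v=1: → [15,21); WM=13; [5,11) fires=6
i=9 t=18 v=1: → [15,21); WM=13
i=10 t=8 v=6: DROP (t<13-2); WM=13
i=11 t=18 v=3: → [15,21); WM=15
i=12 t=19 v=7: → [15,21); WM=15
i=13 t=20 v=1: → [20,26),[15,21); WM=15
i=14 t=26 v=8: → [25,31); WM=23; [10,16) fires=8 [15,21) fires=7
i=15 t=15 v=9: DROP (t<23-2); WM=23
i=16 t=28 v=8: → [25,31); WM=23
i=17 t=16 v=2: DROP (t<23-2); WM=25
i=18 t=20 v=6: DROP (t<25-2); WM=25
i=19 t=20 v=7: DROP (t<25-2); WM=25
i=20 t=28 v=8: → [25,31); WM=25
i=21 t=29 v=6: → [25,31); WM=25
i=22 t=21 v=6: DROP (t<25-2); WM=25
i=23 t=29 v=9: → [25,31); WM=26; [20,26) fires=1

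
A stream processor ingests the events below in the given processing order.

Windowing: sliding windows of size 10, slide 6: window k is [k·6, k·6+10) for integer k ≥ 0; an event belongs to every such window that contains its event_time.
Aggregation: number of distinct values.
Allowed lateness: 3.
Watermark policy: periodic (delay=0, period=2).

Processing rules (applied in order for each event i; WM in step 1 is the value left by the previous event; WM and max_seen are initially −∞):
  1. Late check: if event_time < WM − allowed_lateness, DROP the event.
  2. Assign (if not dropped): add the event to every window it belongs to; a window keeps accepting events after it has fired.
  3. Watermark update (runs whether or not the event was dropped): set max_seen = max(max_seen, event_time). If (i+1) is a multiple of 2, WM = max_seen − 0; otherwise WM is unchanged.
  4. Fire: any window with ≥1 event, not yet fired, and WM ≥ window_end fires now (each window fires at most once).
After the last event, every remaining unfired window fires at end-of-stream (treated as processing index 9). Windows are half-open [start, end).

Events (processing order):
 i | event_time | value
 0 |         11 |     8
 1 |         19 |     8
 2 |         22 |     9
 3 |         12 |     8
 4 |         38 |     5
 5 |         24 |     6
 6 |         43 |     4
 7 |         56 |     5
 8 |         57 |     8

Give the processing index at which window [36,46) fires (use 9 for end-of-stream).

7

i=0 t=11 v=8: → [6,16); WM=−∞
i=1 t=19 v=8: → [18,28),[12,22); WM=19; [6,16) fires=1
i=2 t=22 v=9: → [18,28); WM=19
i=3 t=12 v=8: DROP (t<19-3); WM=22; [12,22) fires=1
i=4 t=38 v=5: → [36,46),[30,40); WM=22
i=5 t=24 v=6: → [24,34),[18,28); WM=38; [18,28) fires=3 [24,34) fires=1
i=6 t=43 v=4: → [42,52),[36,46); WM=38
i=7 t=56 v=5: → [54,64),[48,58); WM=56; [30,40) fires=1 [36,46) fires=2 [42,52) fires=1
i=8 t=57 v=8: → [54,64),[48,58); WM=56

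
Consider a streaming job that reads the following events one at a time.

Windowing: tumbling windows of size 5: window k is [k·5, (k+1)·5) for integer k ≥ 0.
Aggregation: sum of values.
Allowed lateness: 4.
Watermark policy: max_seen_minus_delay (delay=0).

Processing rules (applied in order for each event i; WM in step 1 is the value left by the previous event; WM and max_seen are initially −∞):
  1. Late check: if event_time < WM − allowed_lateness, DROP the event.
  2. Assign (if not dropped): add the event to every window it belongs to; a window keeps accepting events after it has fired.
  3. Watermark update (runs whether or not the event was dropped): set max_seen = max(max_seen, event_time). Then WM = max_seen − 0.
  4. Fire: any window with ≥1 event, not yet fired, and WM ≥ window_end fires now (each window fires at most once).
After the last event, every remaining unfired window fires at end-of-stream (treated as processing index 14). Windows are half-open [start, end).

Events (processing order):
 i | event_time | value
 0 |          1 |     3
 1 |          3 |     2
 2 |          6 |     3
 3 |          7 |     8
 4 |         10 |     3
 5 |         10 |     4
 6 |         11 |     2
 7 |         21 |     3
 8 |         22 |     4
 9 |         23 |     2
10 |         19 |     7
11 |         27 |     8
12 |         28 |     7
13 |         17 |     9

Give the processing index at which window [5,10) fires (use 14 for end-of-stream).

i=0 t=1 v=3: → [0,5); WM=1
i=1 t=3 v=2: → [0,5); WM=3
i=2 t=6 v=3: → [5,10); WM=6; [0,5) fires=5
i=3 t=7 v=8: → [5,10); WM=7
i=4 t=10 v=3: → [10,15); WM=10; [5,10) fires=11
i=5 t=10 v=4: → [10,15); WM=10
i=6 t=11 v=2: → [10,15); WM=11
i=7 t=21 v=3: → [20,25); WM=21; [10,15) fires=9
i=8 t=22 v=4: → [20,25); WM=22
i=9 t=23 v=2: → [20,25); WM=23
i=10 t=19 v=7: → [15,20); WM=23; [15,20) fires=7
i=11 t=27 v=8: → [25,30); WM=27; [20,25) fires=9
i=12 t=28 v=7: → [25,30); WM=28
i=13 t=17 v=9: DROP (t<28-4); WM=28

4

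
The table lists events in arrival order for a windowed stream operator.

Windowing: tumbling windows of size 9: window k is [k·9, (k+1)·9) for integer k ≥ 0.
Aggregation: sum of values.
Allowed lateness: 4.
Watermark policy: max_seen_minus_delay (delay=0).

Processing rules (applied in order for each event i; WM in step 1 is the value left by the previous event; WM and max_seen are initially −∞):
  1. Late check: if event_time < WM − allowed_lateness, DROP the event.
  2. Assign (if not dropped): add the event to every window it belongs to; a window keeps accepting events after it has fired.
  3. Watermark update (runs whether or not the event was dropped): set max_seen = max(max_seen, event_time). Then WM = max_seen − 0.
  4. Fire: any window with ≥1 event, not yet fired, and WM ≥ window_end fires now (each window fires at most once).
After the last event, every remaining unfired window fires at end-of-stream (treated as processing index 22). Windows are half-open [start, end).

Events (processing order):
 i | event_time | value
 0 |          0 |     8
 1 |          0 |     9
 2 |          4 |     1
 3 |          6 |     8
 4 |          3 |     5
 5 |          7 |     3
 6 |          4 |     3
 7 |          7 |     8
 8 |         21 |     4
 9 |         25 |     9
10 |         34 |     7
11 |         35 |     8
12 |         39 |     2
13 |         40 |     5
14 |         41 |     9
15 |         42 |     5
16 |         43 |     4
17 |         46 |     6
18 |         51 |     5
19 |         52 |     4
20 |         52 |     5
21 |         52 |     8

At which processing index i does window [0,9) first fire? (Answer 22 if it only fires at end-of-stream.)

8

i=0 t=0 v=8: → [0,9); WM=0
i=1 t=0 v=9: → [0,9); WM=0
i=2 t=4 v=1: → [0,9); WM=4
i=3 t=6 v=8: → [0,9); WM=6
i=4 t=3 v=5: → [0,9); WM=6
i=5 t=7 v=3: → [0,9); WM=7
i=6 t=4 v=3: → [0,9); WM=7
i=7 t=7 v=8: → [0,9); WM=7
i=8 t=21 v=4: → [18,27); WM=21; [0,9) fires=45
i=9 t=25 v=9: → [18,27); WM=25
i=10 t=34 v=7: → [27,36); WM=34; [18,27) fires=13
i=11 t=35 v=8: → [27,36); WM=35
i=12 t=39 v=2: → [36,45); WM=39; [27,36) fires=15
i=13 t=40 v=5: → [36,45); WM=40
i=14 t=41 v=9: → [36,45); WM=41
i=15 t=42 v=5: → [36,45); WM=42
i=16 t=43 v=4: → [36,45); WM=43
i=17 t=46 v=6: → [45,54); WM=46; [36,45) fires=25
i=18 t=51 v=5: → [45,54); WM=51
i=19 t=52 v=4: → [45,54); WM=52
i=20 t=52 v=5: → [45,54); WM=52
i=21 t=52 v=8: → [45,54); WM=52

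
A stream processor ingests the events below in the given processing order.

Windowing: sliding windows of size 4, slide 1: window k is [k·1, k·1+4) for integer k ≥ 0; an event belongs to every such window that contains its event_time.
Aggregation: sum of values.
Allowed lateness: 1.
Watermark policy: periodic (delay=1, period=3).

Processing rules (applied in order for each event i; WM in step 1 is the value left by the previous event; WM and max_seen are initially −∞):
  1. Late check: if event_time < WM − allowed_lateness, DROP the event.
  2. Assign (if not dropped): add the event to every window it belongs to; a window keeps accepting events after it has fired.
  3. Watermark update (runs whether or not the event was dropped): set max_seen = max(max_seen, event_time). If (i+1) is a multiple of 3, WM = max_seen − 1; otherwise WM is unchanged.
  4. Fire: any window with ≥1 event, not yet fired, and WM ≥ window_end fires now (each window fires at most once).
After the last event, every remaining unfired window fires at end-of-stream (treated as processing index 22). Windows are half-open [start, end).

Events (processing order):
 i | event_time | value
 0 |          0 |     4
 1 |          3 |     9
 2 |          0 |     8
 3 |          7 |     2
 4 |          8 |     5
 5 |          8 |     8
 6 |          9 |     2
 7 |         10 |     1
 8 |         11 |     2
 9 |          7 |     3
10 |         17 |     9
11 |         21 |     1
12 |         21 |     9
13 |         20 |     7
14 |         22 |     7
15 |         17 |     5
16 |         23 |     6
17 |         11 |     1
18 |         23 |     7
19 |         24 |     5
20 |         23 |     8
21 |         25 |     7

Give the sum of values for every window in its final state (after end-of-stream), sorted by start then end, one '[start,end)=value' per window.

i=0 t=0 v=4: → [0,4); WM=−∞
i=1 t=3 v=9: → [3,7),[2,6),[1,5),[0,4); WM=−∞
i=2 t=0 v=8: → [0,4); WM=2
i=3 t=7 v=2: → [7,11),[6,10),[5,9),[4,8); WM=2
i=4 t=8 v=5: → [8,12),[7,11),[6,10),[5,9); WM=2
i=5 t=8 v=8: → [8,12),[7,11),[6,10),[5,9); WM=7; [0,4) fires=21 [1,5) fires=9 [2,6) fires=9 [3,7) fires=9
i=6 t=9 v=2: → [9,13),[8,12),[7,11),[6,10); WM=7
i=7 t=10 v=1: → [10,14),[9,13),[8,12),[7,11); WM=7
i=8 t=11 v=2: → [11,15),[10,14),[9,13),[8,12); WM=10; [4,8) fires=2 [5,9) fires=15 [6,10) fires=17
i=9 t=7 v=3: DROP (t<10-1); WM=10
i=10 t=17 v=9: → [17,21),[16,20),[15,19),[14,18); WM=10
i=11 t=21 v=1: → [21,25),[20,24),[19,23),[18,22); WM=20; [7,11) fires=18 [8,12) fires=18 [9,13) fires=5 [10,14) fires=3 [11,15) fires=2 [14,18) fires=9 [15,19) fires=9 [16,20) fires=9
i=12 t=21 v=9: → [21,25),[20,24),[19,23),[18,22); WM=20
i=13 t=20 v=7: → [20,24),[19,23),[18,22),[17,21); WM=20
i=14 t=22 v=7: → [22,26),[21,25),[20,24),[19,23); WM=21; [17,21) fires=16
i=15 t=17 v=5: DROP (t<21-1); WM=21
i=16 t=23 v=6: → [23,27),[22,26),[21,25),[20,24); WM=21
i=17 t=11 v=1: DROP (t<21-1); WM=22; [18,22) fires=17
i=18 t=23 v=7: → [23,27),[22,26),[21,25),[20,24); WM=22
i=19 t=24 v=5: → [24,28),[23,27),[22,26),[21,25); WM=22
i=20 t=23 v=8: → [23,27),[22,26),[21,25),[20,24); WM=23; [19,23) fires=24
i=21 t=25 v=7: → [25,29),[24,28),[23,27),[22,26); WM=23

[0,4)=21 [1,5)=9 [2,6)=9 [3,7)=9 [4,8)=2 [5,9)=15 [6,10)=17 [7,11)=18 [8,12)=18 [9,13)=5 [10,14)=3 [11,15)=2 [14,18)=9 [15,19)=9 [16,20)=9 [17,21)=16 [18,22)=17 [19,23)=24 [20,24)=45 [21,25)=43 [22,26)=40 [23,27)=33 [24,28)=12 [25,29)=7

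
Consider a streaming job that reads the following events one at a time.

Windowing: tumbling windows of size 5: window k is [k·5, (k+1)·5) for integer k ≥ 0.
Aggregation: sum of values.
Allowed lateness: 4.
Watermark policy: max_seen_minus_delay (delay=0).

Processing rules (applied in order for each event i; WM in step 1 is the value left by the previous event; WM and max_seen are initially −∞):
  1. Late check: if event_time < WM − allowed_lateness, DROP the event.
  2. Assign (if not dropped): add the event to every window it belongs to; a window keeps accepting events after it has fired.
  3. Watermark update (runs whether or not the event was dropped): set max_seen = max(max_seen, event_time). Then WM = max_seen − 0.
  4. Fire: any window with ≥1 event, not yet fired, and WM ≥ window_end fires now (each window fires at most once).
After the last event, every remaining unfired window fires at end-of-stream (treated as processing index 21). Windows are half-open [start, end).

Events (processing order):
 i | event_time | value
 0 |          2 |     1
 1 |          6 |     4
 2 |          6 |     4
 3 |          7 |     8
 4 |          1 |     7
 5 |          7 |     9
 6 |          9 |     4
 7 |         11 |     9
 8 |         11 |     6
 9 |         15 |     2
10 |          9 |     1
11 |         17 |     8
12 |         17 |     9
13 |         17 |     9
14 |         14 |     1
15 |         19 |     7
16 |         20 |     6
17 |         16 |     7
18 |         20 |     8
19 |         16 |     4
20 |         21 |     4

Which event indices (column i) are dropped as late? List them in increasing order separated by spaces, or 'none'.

i=0 t=2 v=1: → [0,5); WM=2
i=1 t=6 v=4: → [5,10); WM=6; [0,5) fires=1
i=2 t=6 v=4: → [5,10); WM=6
i=3 t=7 v=8: → [5,10); WM=7
i=4 t=1 v=7: DROP (t<7-4); WM=7
i=5 t=7 v=9: → [5,10); WM=7
i=6 t=9 v=4: → [5,10); WM=9
i=7 t=11 v=9: → [10,15); WM=11; [5,10) fires=29
i=8 t=11 v=6: → [10,15); WM=11
i=9 t=15 v=2: → [15,20); WM=15; [10,15) fires=15
i=10 t=9 v=1: DROP (t<15-4); WM=15
i=11 t=17 v=8: → [15,20); WM=17
i=12 t=17 v=9: → [15,20); WM=17
i=13 t=17 v=9: → [15,20); WM=17
i=14 t=14 v=1: → [10,15); WM=17
i=15 t=19 v=7: → [15,20); WM=19
i=16 t=20 v=6: → [20,25); WM=20; [15,20) fires=35
i=17 t=16 v=7: → [15,20); WM=20
i=18 t=20 v=8: → [20,25); WM=20
i=19 t=16 v=4: → [15,20); WM=20
i=20 t=21 v=4: → [20,25); WM=21

4 10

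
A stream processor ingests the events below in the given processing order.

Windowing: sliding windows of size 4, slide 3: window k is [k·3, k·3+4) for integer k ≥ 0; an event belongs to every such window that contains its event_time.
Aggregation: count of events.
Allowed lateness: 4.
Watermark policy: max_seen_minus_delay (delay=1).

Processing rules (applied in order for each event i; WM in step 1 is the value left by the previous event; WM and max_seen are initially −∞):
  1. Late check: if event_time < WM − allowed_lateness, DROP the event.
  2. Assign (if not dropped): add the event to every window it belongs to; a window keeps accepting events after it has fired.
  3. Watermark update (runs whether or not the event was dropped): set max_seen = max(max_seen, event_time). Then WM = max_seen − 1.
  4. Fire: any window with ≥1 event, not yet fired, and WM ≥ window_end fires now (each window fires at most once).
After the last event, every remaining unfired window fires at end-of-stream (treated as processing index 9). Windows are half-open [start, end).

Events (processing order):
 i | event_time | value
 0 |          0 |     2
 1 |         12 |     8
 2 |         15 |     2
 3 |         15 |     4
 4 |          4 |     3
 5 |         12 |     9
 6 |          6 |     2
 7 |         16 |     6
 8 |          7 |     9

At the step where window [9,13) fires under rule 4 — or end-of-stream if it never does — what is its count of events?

1

i=0 t=0 v=2: → [0,4); WM=-1
i=1 t=12 v=8: → [12,16),[9,13); WM=11; [0,4) fires=1
i=2 t=15 v=2: → [15,19),[12,16); WM=14; [9,13) fires=1
i=3 t=15 v=4: → [15,19),[12,16); WM=14
i=4 t=4 v=3: DROP (t<14-4); WM=14
i=5 t=12 v=9: → [12,16),[9,13); WM=14
i=6 t=6 v=2: DROP (t<14-4); WM=14
i=7 t=16 v=6: → [15,19); WM=15
i=8 t=7 v=9: DROP (t<15-4); WM=15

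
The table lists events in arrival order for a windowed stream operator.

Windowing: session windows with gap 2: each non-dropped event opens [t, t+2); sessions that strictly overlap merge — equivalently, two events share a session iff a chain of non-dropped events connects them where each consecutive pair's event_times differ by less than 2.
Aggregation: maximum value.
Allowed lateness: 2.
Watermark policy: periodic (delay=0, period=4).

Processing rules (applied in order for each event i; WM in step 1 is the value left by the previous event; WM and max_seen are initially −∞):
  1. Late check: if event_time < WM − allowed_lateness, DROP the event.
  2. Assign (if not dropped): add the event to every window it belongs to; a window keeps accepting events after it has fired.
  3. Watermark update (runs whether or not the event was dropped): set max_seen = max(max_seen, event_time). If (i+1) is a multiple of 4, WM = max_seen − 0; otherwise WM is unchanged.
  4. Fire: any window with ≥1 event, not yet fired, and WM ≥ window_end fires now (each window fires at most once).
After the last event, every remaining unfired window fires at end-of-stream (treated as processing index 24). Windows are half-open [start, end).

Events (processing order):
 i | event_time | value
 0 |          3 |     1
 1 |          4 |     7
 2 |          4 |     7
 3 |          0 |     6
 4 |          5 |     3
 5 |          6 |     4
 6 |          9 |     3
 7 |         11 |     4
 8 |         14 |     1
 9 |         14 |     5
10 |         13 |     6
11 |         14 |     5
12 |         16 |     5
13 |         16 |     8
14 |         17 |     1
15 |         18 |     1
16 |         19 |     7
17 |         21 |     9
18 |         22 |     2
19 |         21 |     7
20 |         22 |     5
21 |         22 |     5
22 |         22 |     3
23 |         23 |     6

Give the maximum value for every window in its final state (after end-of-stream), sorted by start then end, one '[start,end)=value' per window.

i=0 t=3 v=1: → [3,5); WM=−∞
i=1 t=4 v=7: → [3,6); WM=−∞
i=2 t=4 v=7: → [3,6); WM=−∞
i=3 t=0 v=6: → [0,2); WM=4
i=4 t=5 v=3: → [3,7); WM=4
i=5 t=6 v=4: → [3,8); WM=4
i=6 t=9 v=3: → [9,11); WM=4
i=7 t=11 v=4: → [11,13); WM=11
i=8 t=14 v=1: → [14,16); WM=11
i=9 t=14 v=5: → [14,16); WM=11
i=10 t=13 v=6: → [13,16); WM=11
i=11 t=14 v=5: → [13,16); WM=14
i=12 t=16 v=5: → [16,18); WM=14
i=13 t=16 v=8: → [16,18); WM=14
i=14 t=17 v=1: → [16,19); WM=14
i=15 t=18 v=1: → [16,20); WM=18
i=16 t=19 v=7: → [16,21); WM=18
i=17 t=21 v=9: → [21,23); WM=18
i=18 t=22 v=2: → [21,24); WM=18
i=19 t=21 v=7: → [21,24); WM=22
i=20 t=22 v=5: → [21,24); WM=22
i=21 t=22 v=5: → [21,24); WM=22
i=22 t=22 v=3: → [21,24); WM=22
i=23 t=23 v=6: → [21,25); WM=23

[0,2)=6 [3,8)=7 [9,11)=3 [11,13)=4 [13,16)=6 [16,21)=8 [21,25)=9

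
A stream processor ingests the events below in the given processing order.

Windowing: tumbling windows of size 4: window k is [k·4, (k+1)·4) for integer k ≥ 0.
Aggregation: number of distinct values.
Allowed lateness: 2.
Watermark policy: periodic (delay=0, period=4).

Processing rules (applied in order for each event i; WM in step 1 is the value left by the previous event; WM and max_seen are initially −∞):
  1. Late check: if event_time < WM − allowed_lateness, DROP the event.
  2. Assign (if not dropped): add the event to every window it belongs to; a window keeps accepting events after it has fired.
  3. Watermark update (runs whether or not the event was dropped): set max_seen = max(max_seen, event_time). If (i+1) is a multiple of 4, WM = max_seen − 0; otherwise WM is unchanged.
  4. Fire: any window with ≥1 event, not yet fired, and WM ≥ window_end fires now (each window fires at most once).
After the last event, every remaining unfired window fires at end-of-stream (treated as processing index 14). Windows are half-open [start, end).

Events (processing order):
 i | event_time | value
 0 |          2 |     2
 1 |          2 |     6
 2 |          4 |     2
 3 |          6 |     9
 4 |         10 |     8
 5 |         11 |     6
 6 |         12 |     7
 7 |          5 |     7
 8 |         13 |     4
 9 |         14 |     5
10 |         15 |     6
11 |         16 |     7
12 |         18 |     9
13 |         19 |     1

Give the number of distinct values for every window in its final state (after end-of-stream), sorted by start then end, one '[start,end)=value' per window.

[0,4)=2 [4,8)=3 [8,12)=2 [12,16)=4 [16,20)=3

i=0 t=2 v=2: → [0,4); WM=−∞
i=1 t=2 v=6: → [0,4); WM=−∞
i=2 t=4 v=2: → [4,8); WM=−∞
i=3 t=6 v=9: → [4,8); WM=6; [0,4) fires=2
i=4 t=10 v=8: → [8,12); WM=6
i=5 t=11 v=6: → [8,12); WM=6
i=6 t=12 v=7: → [12,16); WM=6
i=7 t=5 v=7: → [4,8); WM=12; [4,8) fires=3 [8,12) fires=2
i=8 t=13 v=4: → [12,16); WM=12
i=9 t=14 v=5: → [12,16); WM=12
i=10 t=15 v=6: → [12,16); WM=12
i=11 t=16 v=7: → [16,20); WM=16; [12,16) fires=4
i=12 t=18 v=9: → [16,20); WM=16
i=13 t=19 v=1: → [16,20); WM=16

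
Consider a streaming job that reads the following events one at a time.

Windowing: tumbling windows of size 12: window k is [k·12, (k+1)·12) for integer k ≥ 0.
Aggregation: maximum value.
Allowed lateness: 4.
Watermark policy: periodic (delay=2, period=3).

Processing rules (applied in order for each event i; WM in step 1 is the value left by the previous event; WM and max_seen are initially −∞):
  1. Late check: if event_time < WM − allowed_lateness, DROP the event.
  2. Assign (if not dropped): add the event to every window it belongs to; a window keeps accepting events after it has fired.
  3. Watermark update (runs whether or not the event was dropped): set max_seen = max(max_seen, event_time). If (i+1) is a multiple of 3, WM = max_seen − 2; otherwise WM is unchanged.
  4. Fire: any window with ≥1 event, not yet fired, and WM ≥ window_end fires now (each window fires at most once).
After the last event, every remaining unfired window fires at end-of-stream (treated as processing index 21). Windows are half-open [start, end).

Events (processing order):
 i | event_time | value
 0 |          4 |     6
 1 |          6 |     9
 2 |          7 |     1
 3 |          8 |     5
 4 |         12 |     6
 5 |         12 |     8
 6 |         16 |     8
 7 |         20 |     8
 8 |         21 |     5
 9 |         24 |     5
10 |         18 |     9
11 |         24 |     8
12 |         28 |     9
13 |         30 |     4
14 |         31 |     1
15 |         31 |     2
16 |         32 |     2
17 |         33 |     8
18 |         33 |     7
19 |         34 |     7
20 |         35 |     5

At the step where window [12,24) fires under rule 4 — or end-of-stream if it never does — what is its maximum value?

i=0 t=4 v=6: → [0,12); WM=−∞
i=1 t=6 v=9: → [0,12); WM=−∞
i=2 t=7 v=1: → [0,12); WM=5
i=3 t=8 v=5: → [0,12); WM=5
i=4 t=12 v=6: → [12,24); WM=5
i=5 t=12 v=8: → [12,24); WM=10
i=6 t=16 v=8: → [12,24); WM=10
i=7 t=20 v=8: → [12,24); WM=10
i=8 t=21 v=5: → [12,24); WM=19; [0,12) fires=9
i=9 t=24 v=5: → [24,36); WM=19
i=10 t=18 v=9: → [12,24); WM=19
i=11 t=24 v=8: → [24,36); WM=22
i=12 t=28 v=9: → [24,36); WM=22
i=13 t=30 v=4: → [24,36); WM=22
i=14 t=31 v=1: → [24,36); WM=29; [12,24) fires=9
i=15 t=31 v=2: → [24,36); WM=29
i=16 t=32 v=2: → [24,36); WM=29
i=17 t=33 v=8: → [24,36); WM=31
i=18 t=33 v=7: → [24,36); WM=31
i=19 t=34 v=7: → [24,36); WM=31
i=20 t=35 v=5: → [24,36); WM=33

9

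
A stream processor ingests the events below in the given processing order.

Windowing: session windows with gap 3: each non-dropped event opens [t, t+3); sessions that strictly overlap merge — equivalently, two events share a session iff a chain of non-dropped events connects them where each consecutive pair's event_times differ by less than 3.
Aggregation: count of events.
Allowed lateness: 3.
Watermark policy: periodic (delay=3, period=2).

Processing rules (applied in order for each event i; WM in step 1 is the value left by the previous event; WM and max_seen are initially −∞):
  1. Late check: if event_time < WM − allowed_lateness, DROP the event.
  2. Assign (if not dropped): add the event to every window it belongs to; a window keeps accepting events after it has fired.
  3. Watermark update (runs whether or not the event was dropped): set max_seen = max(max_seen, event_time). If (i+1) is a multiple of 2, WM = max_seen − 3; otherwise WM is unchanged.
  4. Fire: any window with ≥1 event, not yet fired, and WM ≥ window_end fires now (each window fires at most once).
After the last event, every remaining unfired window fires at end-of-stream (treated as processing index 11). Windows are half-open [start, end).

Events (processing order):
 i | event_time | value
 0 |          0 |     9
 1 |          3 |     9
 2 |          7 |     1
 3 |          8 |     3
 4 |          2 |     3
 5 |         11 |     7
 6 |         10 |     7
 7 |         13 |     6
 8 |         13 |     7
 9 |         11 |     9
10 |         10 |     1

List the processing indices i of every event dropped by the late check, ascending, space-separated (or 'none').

i=0 t=0 v=9: → [0,3); WM=−∞
i=1 t=3 v=9: → [3,6); WM=0
i=2 t=7 v=1: → [7,10); WM=0
i=3 t=8 v=3: → [7,11); WM=5
i=4 t=2 v=3: → [0,6); WM=5
i=5 t=11 v=7: → [11,14); WM=8
i=6 t=10 v=7: → [7,14); WM=8
i=7 t=13 v=6: → [7,16); WM=10
i=8 t=13 v=7: → [7,16); WM=10
i=9 t=11 v=9: → [7,16); WM=10
i=10 t=10 v=1: → [7,16); WM=10

none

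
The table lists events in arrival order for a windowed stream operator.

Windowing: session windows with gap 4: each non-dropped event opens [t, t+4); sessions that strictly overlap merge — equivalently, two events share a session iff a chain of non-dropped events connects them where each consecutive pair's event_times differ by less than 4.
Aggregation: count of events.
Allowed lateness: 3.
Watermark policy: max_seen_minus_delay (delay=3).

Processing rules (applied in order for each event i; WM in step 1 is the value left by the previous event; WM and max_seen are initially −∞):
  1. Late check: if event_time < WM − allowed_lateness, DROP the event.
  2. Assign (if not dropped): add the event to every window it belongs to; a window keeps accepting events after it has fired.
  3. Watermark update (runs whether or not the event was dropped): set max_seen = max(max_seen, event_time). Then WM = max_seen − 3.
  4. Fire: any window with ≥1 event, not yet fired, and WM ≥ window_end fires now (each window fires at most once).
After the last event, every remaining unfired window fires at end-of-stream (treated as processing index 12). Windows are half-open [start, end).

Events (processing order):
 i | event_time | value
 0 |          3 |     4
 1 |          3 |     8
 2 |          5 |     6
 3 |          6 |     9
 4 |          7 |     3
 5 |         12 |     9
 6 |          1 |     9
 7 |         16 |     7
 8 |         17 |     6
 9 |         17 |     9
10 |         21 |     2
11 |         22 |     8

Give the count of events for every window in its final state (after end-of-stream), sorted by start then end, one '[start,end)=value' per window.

[3,11)=5 [12,16)=1 [16,21)=3 [21,26)=2

i=0 t=3 v=4: → [3,7); WM=0
i=1 t=3 v=8: → [3,7); WM=0
i=2 t=5 v=6: → [3,9); WM=2
i=3 t=6 v=9: → [3,10); WM=3
i=4 t=7 v=3: → [3,11); WM=4
i=5 t=12 v=9: → [12,16); WM=9
i=6 t=1 v=9: DROP (t<9-3); WM=9
i=7 t=16 v=7: → [16,20); WM=13
i=8 t=17 v=6: → [16,21); WM=14
i=9 t=17 v=9: → [16,21); WM=14
i=10 t=21 v=2: → [21,25); WM=18
i=11 t=22 v=8: → [21,26); WM=19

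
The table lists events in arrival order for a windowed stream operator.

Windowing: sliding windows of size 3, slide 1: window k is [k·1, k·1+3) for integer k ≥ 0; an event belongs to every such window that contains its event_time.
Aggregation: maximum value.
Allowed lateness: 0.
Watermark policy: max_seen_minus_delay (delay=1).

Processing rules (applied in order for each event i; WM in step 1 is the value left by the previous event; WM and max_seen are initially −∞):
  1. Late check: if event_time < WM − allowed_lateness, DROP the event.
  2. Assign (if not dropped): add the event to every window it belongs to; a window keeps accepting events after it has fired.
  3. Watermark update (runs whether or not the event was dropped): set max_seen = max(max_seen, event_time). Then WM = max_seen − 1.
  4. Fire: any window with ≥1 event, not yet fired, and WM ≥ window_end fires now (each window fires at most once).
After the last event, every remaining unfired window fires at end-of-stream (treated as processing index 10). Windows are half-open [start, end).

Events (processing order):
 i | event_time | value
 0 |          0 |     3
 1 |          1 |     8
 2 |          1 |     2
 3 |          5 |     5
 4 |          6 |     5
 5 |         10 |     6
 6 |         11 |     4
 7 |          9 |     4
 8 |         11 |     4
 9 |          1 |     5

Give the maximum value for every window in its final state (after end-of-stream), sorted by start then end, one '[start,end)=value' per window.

[0,3)=8 [1,4)=8 [3,6)=5 [4,7)=5 [5,8)=5 [6,9)=5 [8,11)=6 [9,12)=6 [10,13)=6 [11,14)=4

i=0 t=0 v=3: → [0,3); WM=-1
i=1 t=1 v=8: → [1,4),[0,3); WM=0
i=2 t=1 v=2: → [1,4),[0,3); WM=0
i=3 t=5 v=5: → [5,8),[4,7),[3,6); WM=4; [0,3) fires=8 [1,4) fires=8
i=4 t=6 v=5: → [6,9),[5,8),[4,7); WM=5
i=5 t=10 v=6: → [10,13),[9,12),[8,11); WM=9; [3,6) fires=5 [4,7) fires=5 [5,8) fires=5 [6,9) fires=5
i=6 t=11 v=4: → [11,14),[10,13),[9,12); WM=10
i=7 t=9 v=4: DROP (t<10-0); WM=10
i=8 t=11 v=4: → [11,14),[10,13),[9,12); WM=10
i=9 t=1 v=5: DROP (t<10-0); WM=10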